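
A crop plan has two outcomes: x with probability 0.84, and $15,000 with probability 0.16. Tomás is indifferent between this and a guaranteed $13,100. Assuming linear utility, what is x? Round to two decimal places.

0.84·x + 0.16·15000 = 13100
0.84·x = 13100 − 2400 = 10700
x = 10700 / 0.84 = 12738.0952

x = $12,738.10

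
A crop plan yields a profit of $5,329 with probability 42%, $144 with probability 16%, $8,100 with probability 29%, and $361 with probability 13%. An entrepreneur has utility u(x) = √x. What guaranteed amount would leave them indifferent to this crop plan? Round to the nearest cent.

$3,739.32

E[u] = 0.42·√5329 + 0.16·√144 + 0.29·√8100 + 0.13·√361 = 0.42·73 + 0.16·12 + 0.29·90 + 0.13·19 = 61.15
CE = (61.15)² = 3739.3225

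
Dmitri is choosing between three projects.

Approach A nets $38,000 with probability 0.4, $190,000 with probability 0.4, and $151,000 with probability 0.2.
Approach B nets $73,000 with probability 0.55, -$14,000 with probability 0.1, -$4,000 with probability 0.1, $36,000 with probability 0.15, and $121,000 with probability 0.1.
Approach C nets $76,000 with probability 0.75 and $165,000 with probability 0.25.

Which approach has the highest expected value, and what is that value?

Approach A = 0.4 × 38000 + 0.4 × 190000 + 0.2 × 151000 = 15200 + 76000 + 30200 = 121400
Approach B = 0.55 × 73000 + 0.1 × (-14000) + 0.1 × (-4000) + 0.15 × 36000 + 0.1 × 121000 = 40150 − 1400 − 400 + 5400 + 12100 = 55850
Approach C = 0.75 × 76000 + 0.25 × 165000 = 57000 + 41250 = 98250

Approach A ($121,400)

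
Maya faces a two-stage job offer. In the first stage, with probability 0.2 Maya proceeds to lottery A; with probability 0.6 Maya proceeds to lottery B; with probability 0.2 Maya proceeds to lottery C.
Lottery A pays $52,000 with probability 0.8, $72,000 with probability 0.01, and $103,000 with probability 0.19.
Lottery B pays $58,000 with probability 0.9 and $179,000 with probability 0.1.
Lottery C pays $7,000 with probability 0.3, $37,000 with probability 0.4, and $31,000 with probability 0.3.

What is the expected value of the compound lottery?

EV(A) = 0.8 × 52000 + 0.01 × 72000 + 0.19 × 103000 = 41600 + 720 + 19570 = 61890
EV(B) = 0.9 × 58000 + 0.1 × 179000 = 52200 + 17900 = 70100
EV(C) = 0.3 × 7000 + 0.4 × 37000 + 0.3 × 31000 = 2100 + 14800 + 9300 = 26200
Overall = 0.2 × 61890 + 0.6 × 70100 + 0.2 × 26200 = 12378 + 42060 + 5240 = 59678

$59,678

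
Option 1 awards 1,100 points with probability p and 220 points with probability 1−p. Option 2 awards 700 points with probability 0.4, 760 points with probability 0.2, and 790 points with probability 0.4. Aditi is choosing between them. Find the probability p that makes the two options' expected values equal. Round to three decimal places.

p = 0.600

EV(Option 2) = 0.4 × 700 + 0.2 × 760 + 0.4 × 790 = 280 + 152 + 316 = 748
p·1100 + (1−p)·220 = 748
880p + 220 = 748
p = (748 − 220) / 880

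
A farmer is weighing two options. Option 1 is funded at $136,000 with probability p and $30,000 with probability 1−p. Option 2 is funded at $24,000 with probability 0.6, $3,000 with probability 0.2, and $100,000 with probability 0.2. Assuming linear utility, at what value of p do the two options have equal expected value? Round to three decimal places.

EV(Option 2) = 0.6 × 24000 + 0.2 × 3000 + 0.2 × 100000 = 14400 + 600 + 20000 = 35000
p·136000 + (1−p)·30000 = 35000
106000p + 30000 = 35000
p = (35000 − 30000) / 106000

p = 0.047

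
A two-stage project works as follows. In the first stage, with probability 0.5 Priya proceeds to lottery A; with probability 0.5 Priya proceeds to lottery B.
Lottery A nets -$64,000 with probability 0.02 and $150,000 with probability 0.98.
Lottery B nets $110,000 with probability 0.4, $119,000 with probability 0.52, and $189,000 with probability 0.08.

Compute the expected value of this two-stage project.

EV(A) = 0.02 × (-64000) + 0.98 × 150000 = -1280 + 147000 = 145720
EV(B) = 0.4 × 110000 + 0.52 × 119000 + 0.08 × 189000 = 44000 + 61880 + 15120 = 121000
Overall = 0.5 × 145720 + 0.5 × 121000 = 72860 + 60500 = 133360

$133,360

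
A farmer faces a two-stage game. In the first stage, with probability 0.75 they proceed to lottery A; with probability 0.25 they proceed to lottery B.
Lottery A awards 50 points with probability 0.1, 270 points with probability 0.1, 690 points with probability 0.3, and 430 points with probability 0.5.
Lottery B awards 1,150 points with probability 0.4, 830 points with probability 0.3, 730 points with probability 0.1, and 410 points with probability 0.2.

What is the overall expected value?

556.5 points

EV(A) = 0.1 × 50 + 0.1 × 270 + 0.3 × 690 + 0.5 × 430 = 5 + 27 + 207 + 215 = 454
EV(B) = 0.4 × 1150 + 0.3 × 830 + 0.1 × 730 + 0.2 × 410 = 460 + 249 + 73 + 82 = 864
Overall = 0.75 × 454 + 0.25 × 864 = 340.5 + 216 = 556.5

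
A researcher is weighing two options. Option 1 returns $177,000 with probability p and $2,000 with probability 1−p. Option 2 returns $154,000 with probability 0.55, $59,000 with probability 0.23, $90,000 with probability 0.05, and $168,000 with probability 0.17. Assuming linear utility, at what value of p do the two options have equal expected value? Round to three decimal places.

p = 0.739

EV(Option 2) = 0.55 × 154000 + 0.23 × 59000 + 0.05 × 90000 + 0.17 × 168000 = 84700 + 13570 + 4500 + 28560 = 131330
p·177000 + (1−p)·2000 = 131330
175000p + 2000 = 131330
p = (131330 − 2000) / 175000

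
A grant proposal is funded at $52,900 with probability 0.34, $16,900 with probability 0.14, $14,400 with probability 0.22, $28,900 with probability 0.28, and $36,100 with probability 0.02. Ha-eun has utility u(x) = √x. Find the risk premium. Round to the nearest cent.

E[u] = 0.34·√52900 + 0.14·√16900 + 0.22·√14400 + 0.28·√28900 + 0.02·√36100 = 0.34·230 + 0.14·130 + 0.22·120 + 0.28·170 + 0.02·190 = 174.2
CE = (174.2)² = 30345.64
Risk premium = EV − CE = 32334 − 30345.64 = 1988.36

$1,988.36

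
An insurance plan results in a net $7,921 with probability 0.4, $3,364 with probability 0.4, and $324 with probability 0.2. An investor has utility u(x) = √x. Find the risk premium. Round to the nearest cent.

$685.04

E[u] = 0.4·√7921 + 0.4·√3364 + 0.2·√324 = 0.4·89 + 0.4·58 + 0.2·18 = 62.4
CE = (62.4)² = 3893.76
Risk premium = EV − CE = 4578.8 − 3893.76 = 685.04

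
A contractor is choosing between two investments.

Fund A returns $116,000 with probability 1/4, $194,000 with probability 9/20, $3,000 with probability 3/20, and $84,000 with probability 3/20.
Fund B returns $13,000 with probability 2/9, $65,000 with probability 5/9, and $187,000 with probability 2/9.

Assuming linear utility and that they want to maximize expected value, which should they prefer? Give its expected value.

Fund A = 1/4 × 116000 + 9/20 × 194000 + 3/20 × 3000 + 3/20 × 84000 = 29000 + 87300 + 450 + 12600 = 129350
Fund B = 2/9 × 13000 + 5/9 × 65000 + 2/9 × 187000 = 2888.8889 + 36111.1111 + 41555.5556 = 80555.5556

Fund A ($129,350)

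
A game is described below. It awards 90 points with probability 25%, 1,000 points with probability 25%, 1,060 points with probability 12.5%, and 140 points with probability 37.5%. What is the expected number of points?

EV = 0.25 × 90 + 0.25 × 1000 + 0.125 × 1060 + 0.375 × 140 = 22.5 + 250 + 132.5 + 52.5 = 457.5

457.5 points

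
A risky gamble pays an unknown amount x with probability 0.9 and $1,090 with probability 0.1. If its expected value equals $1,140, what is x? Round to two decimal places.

0.9·x + 0.1·1090 = 1140
0.9·x = 1140 − 109 = 1031
x = 1031 / 0.9 = 1145.5556

x = $1,145.56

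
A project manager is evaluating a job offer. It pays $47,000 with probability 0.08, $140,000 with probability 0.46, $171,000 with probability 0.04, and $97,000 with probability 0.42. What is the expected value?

$115,740

EV = 0.08 × 47000 + 0.46 × 140000 + 0.04 × 171000 + 0.42 × 97000 = 3760 + 64400 + 6840 + 40740 = 115740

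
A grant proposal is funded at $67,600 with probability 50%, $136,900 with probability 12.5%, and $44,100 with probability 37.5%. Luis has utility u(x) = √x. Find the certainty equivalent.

$65,025

E[u] = 0.5·√67600 + 0.125·√136900 + 0.375·√44100 = 0.5·260 + 0.125·370 + 0.375·210 = 255
CE = (255)² = 65025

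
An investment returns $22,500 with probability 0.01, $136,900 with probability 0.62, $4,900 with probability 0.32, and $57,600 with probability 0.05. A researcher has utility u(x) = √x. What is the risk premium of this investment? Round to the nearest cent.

$19,166.91

E[u] = 0.01·√22500 + 0.62·√136900 + 0.32·√4900 + 0.05·√57600 = 0.01·150 + 0.62·370 + 0.32·70 + 0.05·240 = 265.3
CE = (265.3)² = 70384.09
Risk premium = EV − CE = 89551 − 70384.09 = 19166.91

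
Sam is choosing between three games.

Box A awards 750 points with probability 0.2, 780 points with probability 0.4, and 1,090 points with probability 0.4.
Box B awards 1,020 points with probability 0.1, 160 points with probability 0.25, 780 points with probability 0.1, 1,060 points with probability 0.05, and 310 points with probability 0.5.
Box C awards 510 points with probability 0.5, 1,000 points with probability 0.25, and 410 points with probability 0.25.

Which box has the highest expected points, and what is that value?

Box A = 0.2 × 750 + 0.4 × 780 + 0.4 × 1090 = 150 + 312 + 436 = 898
Box B = 0.1 × 1020 + 0.25 × 160 + 0.1 × 780 + 0.05 × 1060 + 0.5 × 310 = 102 + 40 + 78 + 53 + 155 = 428
Box C = 0.5 × 510 + 0.25 × 1000 + 0.25 × 410 = 255 + 250 + 102.5 = 607.5

Box A (898 points)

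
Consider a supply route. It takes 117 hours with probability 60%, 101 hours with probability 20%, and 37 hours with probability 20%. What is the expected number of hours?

EV = 0.6 × 117 + 0.2 × 101 + 0.2 × 37 = 70.2 + 20.2 + 7.4 = 97.8

97.8 hours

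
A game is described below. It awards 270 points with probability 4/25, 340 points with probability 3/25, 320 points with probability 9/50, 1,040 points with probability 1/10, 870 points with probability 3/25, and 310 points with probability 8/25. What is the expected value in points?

449.2 points

EV = 4/25 × 270 + 3/25 × 340 + 9/50 × 320 + 1/10 × 1040 + 3/25 × 870 + 8/25 × 310 = 43.2 + 40.8 + 57.6 + 104 + 104.4 + 99.2 = 449.2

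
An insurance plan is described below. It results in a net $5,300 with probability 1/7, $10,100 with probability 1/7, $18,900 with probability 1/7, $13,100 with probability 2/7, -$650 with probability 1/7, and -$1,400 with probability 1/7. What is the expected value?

EV = 1/7 × 5300 + 1/7 × 10100 + 1/7 × 18900 + 2/7 × 13100 + 1/7 × (-650) + 1/7 × (-1400) = 757.1429 + 1442.8571 + 2700 + 3742.8571 − 92.8571 − 200 = 8350

$8,350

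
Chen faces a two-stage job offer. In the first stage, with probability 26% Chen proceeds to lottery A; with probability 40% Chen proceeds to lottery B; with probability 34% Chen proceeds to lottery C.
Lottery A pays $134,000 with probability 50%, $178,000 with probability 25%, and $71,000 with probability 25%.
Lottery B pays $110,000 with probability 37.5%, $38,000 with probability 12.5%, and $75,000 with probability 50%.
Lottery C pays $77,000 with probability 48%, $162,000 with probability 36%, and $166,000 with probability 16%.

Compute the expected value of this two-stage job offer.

$108,430.60

EV(A) = 0.5 × 134000 + 0.25 × 178000 + 0.25 × 71000 = 67000 + 44500 + 17750 = 129250
EV(B) = 0.375 × 110000 + 0.125 × 38000 + 0.5 × 75000 = 41250 + 4750 + 37500 = 83500
EV(C) = 0.48 × 77000 + 0.36 × 162000 + 0.16 × 166000 = 36960 + 58320 + 26560 = 121840
Overall = 0.26 × 129250 + 0.4 × 83500 + 0.34 × 121840 = 33605 + 33400 + 41425.6 = 108430.6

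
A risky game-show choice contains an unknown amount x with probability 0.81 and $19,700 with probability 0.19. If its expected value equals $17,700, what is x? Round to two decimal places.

0.81·x + 0.19·19700 = 17700
0.81·x = 17700 − 3743 = 13957
x = 13957 / 0.81 = 17230.8642

x = $17,230.86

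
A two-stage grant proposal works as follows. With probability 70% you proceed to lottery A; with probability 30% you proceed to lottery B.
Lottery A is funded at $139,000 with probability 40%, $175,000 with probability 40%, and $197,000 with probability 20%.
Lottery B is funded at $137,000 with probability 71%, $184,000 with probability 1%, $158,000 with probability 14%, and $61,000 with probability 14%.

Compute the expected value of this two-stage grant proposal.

$154,431

EV(A) = 0.4 × 139000 + 0.4 × 175000 + 0.2 × 197000 = 55600 + 70000 + 39400 = 165000
EV(B) = 0.71 × 137000 + 0.01 × 184000 + 0.14 × 158000 + 0.14 × 61000 = 97270 + 1840 + 22120 + 8540 = 129770
Overall = 0.7 × 165000 + 0.3 × 129770 = 115500 + 38931 = 154431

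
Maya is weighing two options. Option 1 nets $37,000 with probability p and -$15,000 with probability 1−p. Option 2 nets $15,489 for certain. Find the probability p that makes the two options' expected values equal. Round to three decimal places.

p = 0.586

p·37000 + (1−p)·(-15000) = 15489
52000p − 15000 = 15489
p = (15489 + 15000) / 52000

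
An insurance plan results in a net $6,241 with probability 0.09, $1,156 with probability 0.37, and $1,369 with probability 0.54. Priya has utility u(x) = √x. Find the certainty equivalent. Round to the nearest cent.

E[u] = 0.09·√6241 + 0.37·√1156 + 0.54·√1369 = 0.09·79 + 0.37·34 + 0.54·37 = 39.67
CE = (39.67)² = 1573.7089

$1,573.71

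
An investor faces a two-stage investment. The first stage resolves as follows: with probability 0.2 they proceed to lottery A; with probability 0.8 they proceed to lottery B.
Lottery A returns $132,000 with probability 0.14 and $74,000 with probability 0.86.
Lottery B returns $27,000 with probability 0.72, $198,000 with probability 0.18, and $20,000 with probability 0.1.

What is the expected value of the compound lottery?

EV(A) = 0.14 × 132000 + 0.86 × 74000 = 18480 + 63640 = 82120
EV(B) = 0.72 × 27000 + 0.18 × 198000 + 0.1 × 20000 = 19440 + 35640 + 2000 = 57080
Overall = 0.2 × 82120 + 0.8 × 57080 = 16424 + 45664 = 62088

$62,088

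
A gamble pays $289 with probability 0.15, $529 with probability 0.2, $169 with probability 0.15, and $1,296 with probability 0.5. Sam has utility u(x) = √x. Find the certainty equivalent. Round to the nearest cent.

E[u] = 0.15·√289 + 0.2·√529 + 0.15·√169 + 0.5·√1296 = 0.15·17 + 0.2·23 + 0.15·13 + 0.5·36 = 27.1
CE = (27.1)² = 734.41

$734.41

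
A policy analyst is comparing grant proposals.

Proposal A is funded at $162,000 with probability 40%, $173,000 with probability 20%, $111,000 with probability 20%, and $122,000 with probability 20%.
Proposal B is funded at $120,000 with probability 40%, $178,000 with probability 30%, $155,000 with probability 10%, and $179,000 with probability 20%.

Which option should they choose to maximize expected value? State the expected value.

Proposal B ($152,700)

Proposal A = 0.4 × 162000 + 0.2 × 173000 + 0.2 × 111000 + 0.2 × 122000 = 64800 + 34600 + 22200 + 24400 = 146000
Proposal B = 0.4 × 120000 + 0.3 × 178000 + 0.1 × 155000 + 0.2 × 179000 = 48000 + 53400 + 15500 + 35800 = 152700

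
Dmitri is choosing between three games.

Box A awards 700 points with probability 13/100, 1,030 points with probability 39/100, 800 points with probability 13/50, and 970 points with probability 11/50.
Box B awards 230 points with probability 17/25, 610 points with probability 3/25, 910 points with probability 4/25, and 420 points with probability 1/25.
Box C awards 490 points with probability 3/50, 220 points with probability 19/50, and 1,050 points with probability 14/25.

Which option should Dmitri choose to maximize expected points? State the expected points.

Box A (914.1 points)

Box A = 13/100 × 700 + 39/100 × 1030 + 13/50 × 800 + 11/50 × 970 = 91 + 401.7 + 208 + 213.4 = 914.1
Box B = 17/25 × 230 + 3/25 × 610 + 4/25 × 910 + 1/25 × 420 = 156.4 + 73.2 + 145.6 + 16.8 = 392
Box C = 3/50 × 490 + 19/50 × 220 + 14/25 × 1050 = 29.4 + 83.6 + 588 = 701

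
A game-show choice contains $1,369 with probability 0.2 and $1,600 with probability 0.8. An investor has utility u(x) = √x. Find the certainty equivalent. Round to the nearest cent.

E[u] = 0.2·√1369 + 0.8·√1600 = 0.2·37 + 0.8·40 = 39.4
CE = (39.4)² = 1552.36

$1,552.36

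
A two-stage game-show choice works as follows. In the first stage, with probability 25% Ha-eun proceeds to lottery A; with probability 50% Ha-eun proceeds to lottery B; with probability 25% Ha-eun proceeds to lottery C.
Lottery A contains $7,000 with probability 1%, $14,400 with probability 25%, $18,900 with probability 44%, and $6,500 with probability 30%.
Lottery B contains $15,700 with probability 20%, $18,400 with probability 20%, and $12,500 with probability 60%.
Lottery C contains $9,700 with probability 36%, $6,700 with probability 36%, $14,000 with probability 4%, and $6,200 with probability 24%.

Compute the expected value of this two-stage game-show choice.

$12,632

EV(A) = 0.01 × 7000 + 0.25 × 14400 + 0.44 × 18900 + 0.3 × 6500 = 70 + 3600 + 8316 + 1950 = 13936
EV(B) = 0.2 × 15700 + 0.2 × 18400 + 0.6 × 12500 = 3140 + 3680 + 7500 = 14320
EV(C) = 0.36 × 9700 + 0.36 × 6700 + 0.04 × 14000 + 0.24 × 6200 = 3492 + 2412 + 560 + 1488 = 7952
Overall = 0.25 × 13936 + 0.5 × 14320 + 0.25 × 7952 = 3484 + 7160 + 1988 = 12632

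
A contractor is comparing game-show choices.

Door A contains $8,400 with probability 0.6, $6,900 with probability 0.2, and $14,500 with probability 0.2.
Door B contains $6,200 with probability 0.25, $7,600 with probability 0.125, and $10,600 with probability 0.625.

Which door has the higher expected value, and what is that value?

Door A = 0.6 × 8400 + 0.2 × 6900 + 0.2 × 14500 = 5040 + 1380 + 2900 = 9320
Door B = 0.25 × 6200 + 0.125 × 7600 + 0.625 × 10600 = 1550 + 950 + 6625 = 9125

Door A ($9,320)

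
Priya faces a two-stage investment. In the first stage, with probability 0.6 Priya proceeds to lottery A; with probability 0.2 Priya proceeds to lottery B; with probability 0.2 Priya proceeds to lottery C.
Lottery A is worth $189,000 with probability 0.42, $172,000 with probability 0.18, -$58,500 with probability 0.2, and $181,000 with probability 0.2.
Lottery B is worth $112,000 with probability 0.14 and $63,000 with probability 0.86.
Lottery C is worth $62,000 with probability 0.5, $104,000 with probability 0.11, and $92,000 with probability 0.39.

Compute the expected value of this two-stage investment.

$110,540

EV(A) = 0.42 × 189000 + 0.18 × 172000 + 0.2 × (-58500) + 0.2 × 181000 = 79380 + 30960 − 11700 + 36200 = 134840
EV(B) = 0.14 × 112000 + 0.86 × 63000 = 15680 + 54180 = 69860
EV(C) = 0.5 × 62000 + 0.11 × 104000 + 0.39 × 92000 = 31000 + 11440 + 35880 = 78320
Overall = 0.6 × 134840 + 0.2 × 69860 + 0.2 × 78320 = 80904 + 13972 + 15664 = 110540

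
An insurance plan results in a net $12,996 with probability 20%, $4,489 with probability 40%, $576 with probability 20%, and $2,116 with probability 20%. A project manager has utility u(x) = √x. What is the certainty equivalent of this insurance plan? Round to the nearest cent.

$4,044.96

E[u] = 0.2·√12996 + 0.4·√4489 + 0.2·√576 + 0.2·√2116 = 0.2·114 + 0.4·67 + 0.2·24 + 0.2·46 = 63.6
CE = (63.6)² = 4044.96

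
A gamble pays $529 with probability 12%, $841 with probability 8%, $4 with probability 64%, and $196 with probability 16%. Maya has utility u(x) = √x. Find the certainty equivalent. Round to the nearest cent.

$73.96

E[u] = 0.12·√529 + 0.08·√841 + 0.64·√4 + 0.16·√196 = 0.12·23 + 0.08·29 + 0.64·2 + 0.16·14 = 8.6
CE = (8.6)² = 73.96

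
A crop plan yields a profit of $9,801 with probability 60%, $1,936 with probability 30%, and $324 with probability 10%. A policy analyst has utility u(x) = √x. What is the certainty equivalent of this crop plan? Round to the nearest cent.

E[u] = 0.6·√9801 + 0.3·√1936 + 0.1·√324 = 0.6·99 + 0.3·44 + 0.1·18 = 74.4
CE = (74.4)² = 5535.36

$5,535.36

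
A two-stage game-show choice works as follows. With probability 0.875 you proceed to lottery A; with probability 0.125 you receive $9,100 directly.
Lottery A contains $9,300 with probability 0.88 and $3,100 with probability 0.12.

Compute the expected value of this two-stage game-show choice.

EV(A) = 0.88 × 9300 + 0.12 × 3100 = 8184 + 372 = 8556
Branch B: 9100 (certain)
Overall = 0.875 × 8556 + 0.125 × 9100 = 7486.5 + 1137.5 = 8624

$8,624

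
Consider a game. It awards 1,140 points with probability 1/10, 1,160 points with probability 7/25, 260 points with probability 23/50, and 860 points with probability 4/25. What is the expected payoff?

EV = 1/10 × 1140 + 7/25 × 1160 + 23/50 × 260 + 4/25 × 860 = 114 + 324.8 + 119.6 + 137.6 = 696

696 points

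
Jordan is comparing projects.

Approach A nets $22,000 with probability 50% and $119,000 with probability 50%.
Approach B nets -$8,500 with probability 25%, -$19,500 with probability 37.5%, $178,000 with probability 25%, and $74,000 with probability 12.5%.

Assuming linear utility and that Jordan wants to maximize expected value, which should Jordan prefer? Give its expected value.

Approach A = 0.5 × 22000 + 0.5 × 119000 = 11000 + 59500 = 70500
Approach B = 0.25 × (-8500) + 0.375 × (-19500) + 0.25 × 178000 + 0.125 × 74000 = -2125 − 7312.5 + 44500 + 9250 = 44312.5

Approach A ($70,500)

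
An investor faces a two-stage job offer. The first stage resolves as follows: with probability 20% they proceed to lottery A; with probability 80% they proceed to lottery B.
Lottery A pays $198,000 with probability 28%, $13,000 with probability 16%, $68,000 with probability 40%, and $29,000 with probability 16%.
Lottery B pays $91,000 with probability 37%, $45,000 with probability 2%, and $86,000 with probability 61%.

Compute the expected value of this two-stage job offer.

EV(A) = 0.28 × 198000 + 0.16 × 13000 + 0.4 × 68000 + 0.16 × 29000 = 55440 + 2080 + 27200 + 4640 = 89360
EV(B) = 0.37 × 91000 + 0.02 × 45000 + 0.61 × 86000 = 33670 + 900 + 52460 = 87030
Overall = 0.2 × 89360 + 0.8 × 87030 = 17872 + 69624 = 87496

$87,496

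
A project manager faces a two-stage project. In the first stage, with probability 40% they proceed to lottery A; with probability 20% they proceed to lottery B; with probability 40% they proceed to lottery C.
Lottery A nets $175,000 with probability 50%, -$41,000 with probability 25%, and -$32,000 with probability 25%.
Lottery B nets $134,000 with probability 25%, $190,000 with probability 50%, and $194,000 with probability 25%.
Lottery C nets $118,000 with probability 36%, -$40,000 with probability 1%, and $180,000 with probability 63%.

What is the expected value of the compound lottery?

EV(A) = 0.5 × 175000 + 0.25 × (-41000) + 0.25 × (-32000) = 87500 − 10250 − 8000 = 69250
EV(B) = 0.25 × 134000 + 0.5 × 190000 + 0.25 × 194000 = 33500 + 95000 + 48500 = 177000
EV(C) = 0.36 × 118000 + 0.01 × (-40000) + 0.63 × 180000 = 42480 − 400 + 113400 = 155480
Overall = 0.4 × 69250 + 0.2 × 177000 + 0.4 × 155480 = 27700 + 35400 + 62192 = 125292

$125,292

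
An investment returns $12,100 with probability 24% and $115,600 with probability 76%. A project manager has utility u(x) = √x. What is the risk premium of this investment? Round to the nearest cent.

$9,648.96

E[u] = 0.24·√12100 + 0.76·√115600 = 0.24·110 + 0.76·340 = 284.8
CE = (284.8)² = 81111.04
Risk premium = EV − CE = 90760 − 81111.04 = 9648.96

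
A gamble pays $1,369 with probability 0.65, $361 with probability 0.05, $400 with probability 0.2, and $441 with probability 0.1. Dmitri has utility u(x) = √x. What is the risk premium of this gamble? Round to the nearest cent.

$64.79

E[u] = 0.65·√1369 + 0.05·√361 + 0.2·√400 + 0.1·√441 = 0.65·37 + 0.05·19 + 0.2·20 + 0.1·21 = 31.1
CE = (31.1)² = 967.21
Risk premium = EV − CE = 1032 − 967.21 = 64.79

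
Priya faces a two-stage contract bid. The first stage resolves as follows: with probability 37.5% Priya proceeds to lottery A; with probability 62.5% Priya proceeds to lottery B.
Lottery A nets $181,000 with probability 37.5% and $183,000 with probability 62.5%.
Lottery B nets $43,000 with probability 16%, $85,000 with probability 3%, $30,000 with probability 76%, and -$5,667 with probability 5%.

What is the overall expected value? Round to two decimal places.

EV(A) = 0.375 × 181000 + 0.625 × 183000 = 67875 + 114375 = 182250
EV(B) = 0.16 × 43000 + 0.03 × 85000 + 0.76 × 30000 + 0.05 × (-5667) = 6880 + 2550 + 22800 − 283.35 = 31946.65
Overall = 0.375 × 182250 + 0.625 × 31946.65 = 68343.75 + 19966.65625 = 88310.40625

$88,310.41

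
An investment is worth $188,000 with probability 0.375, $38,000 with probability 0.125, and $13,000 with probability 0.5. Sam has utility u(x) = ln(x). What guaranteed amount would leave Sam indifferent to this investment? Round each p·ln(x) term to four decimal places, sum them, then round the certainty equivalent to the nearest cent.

E[u] = 0.375·ln(188000) + 0.125·ln(38000) + 0.5·ln(13000) = 4.5541 + 1.3182 + 4.7364 = 10.6087
CE = e^10.6087 ≈ 40485.53

$40,485.53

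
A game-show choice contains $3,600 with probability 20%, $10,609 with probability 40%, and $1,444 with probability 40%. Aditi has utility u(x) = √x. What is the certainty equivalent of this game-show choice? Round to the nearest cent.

E[u] = 0.2·√3600 + 0.4·√10609 + 0.4·√1444 = 0.2·60 + 0.4·103 + 0.4·38 = 68.4
CE = (68.4)² = 4678.56

$4,678.56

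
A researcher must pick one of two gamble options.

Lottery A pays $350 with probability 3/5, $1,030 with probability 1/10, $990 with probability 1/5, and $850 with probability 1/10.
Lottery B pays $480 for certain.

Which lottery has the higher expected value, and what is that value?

Lottery A = 3/5 × 350 + 1/10 × 1030 + 1/5 × 990 + 1/10 × 850 = 210 + 103 + 198 + 85 = 596
Lottery B: 480 (certain)

Lottery A ($596)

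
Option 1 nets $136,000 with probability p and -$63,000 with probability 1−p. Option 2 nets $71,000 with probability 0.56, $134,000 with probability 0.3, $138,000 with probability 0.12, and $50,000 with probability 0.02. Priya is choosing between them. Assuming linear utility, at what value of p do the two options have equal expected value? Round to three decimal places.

p = 0.807

EV(Option 2) = 0.56 × 71000 + 0.3 × 134000 + 0.12 × 138000 + 0.02 × 50000 = 39760 + 40200 + 16560 + 1000 = 97520
p·136000 + (1−p)·(-63000) = 97520
199000p − 63000 = 97520
p = (97520 + 63000) / 199000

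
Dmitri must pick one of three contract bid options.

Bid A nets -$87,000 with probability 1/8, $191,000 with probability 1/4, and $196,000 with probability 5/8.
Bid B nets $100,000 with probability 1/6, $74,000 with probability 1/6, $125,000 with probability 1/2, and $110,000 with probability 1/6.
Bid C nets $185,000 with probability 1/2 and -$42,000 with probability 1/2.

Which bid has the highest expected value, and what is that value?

Bid A = 1/8 × (-87000) + 1/4 × 191000 + 5/8 × 196000 = -10875 + 47750 + 122500 = 159375
Bid B = 1/6 × 100000 + 1/6 × 74000 + 1/2 × 125000 + 1/6 × 110000 = 16666.6667 + 12333.3333 + 62500 + 18333.3333 = 109833.3333
Bid C = 1/2 × 185000 + 1/2 × (-42000) = 92500 − 21000 = 71500

Bid A ($159,375)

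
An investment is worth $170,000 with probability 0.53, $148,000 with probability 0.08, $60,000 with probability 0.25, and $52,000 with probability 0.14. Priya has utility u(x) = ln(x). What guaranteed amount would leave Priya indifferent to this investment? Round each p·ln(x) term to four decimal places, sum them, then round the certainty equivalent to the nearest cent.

$109,787.29

E[u] = 0.53·ln(170000) + 0.08·ln(148000) + 0.25·ln(60000) + 0.14·ln(52000) = 6.3831 + 0.9524 + 2.7505 + 1.5203 = 11.6063
CE = e^11.6063 ≈ 109787.29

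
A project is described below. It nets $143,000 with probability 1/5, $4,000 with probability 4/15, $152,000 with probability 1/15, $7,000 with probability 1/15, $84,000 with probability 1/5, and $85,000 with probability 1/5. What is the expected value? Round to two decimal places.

EV = 1/5 × 143000 + 4/15 × 4000 + 1/15 × 152000 + 1/15 × 7000 + 1/5 × 84000 + 1/5 × 85000 = 28600 + 1066.6667 + 10133.3333 + 466.6667 + 16800 + 17000 = 74066.6667

$74,066.67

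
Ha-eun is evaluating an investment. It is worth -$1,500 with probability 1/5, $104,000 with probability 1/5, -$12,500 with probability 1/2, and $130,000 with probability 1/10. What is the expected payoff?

$27,250

EV = 1/5 × (-1500) + 1/5 × 104000 + 1/2 × (-12500) + 1/10 × 130000 = -300 + 20800 − 6250 + 13000 = 27250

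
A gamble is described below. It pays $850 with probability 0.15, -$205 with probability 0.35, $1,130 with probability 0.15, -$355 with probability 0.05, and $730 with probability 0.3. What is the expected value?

EV = 0.15 × 850 + 0.35 × (-205) + 0.15 × 1130 + 0.05 × (-355) + 0.3 × 730 = 127.5 − 71.75 + 169.5 − 17.75 + 219 = 426.5

$426.50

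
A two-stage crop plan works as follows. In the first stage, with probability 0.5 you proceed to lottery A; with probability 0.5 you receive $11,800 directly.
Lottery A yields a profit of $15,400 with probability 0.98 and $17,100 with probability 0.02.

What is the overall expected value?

EV(A) = 0.98 × 15400 + 0.02 × 17100 = 15092 + 342 = 15434
Branch B: 11800 (certain)
Overall = 0.5 × 15434 + 0.5 × 11800 = 7717 + 5900 = 13617

$13,617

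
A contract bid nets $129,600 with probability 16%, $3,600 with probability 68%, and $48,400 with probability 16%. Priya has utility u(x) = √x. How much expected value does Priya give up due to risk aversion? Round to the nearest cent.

$13,079.04

E[u] = 0.16·√129600 + 0.68·√3600 + 0.16·√48400 = 0.16·360 + 0.68·60 + 0.16·220 = 133.6
CE = (133.6)² = 17848.96
Risk premium = EV − CE = 30928 − 17848.96 = 13079.04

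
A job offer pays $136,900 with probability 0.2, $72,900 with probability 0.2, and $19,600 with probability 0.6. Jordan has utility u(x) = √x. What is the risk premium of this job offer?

E[u] = 0.2·√136900 + 0.2·√72900 + 0.6·√19600 = 0.2·370 + 0.2·270 + 0.6·140 = 212
CE = (212)² = 44944
Risk premium = EV − CE = 53720 − 44944 = 8776

$8,776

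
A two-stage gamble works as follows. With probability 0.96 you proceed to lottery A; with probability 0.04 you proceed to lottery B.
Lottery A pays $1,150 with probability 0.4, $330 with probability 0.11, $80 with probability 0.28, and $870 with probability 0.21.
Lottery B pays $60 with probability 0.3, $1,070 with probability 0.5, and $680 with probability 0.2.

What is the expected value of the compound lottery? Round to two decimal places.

$700.90

EV(A) = 0.4 × 1150 + 0.11 × 330 + 0.28 × 80 + 0.21 × 870 = 460 + 36.3 + 22.4 + 182.7 = 701.4
EV(B) = 0.3 × 60 + 0.5 × 1070 + 0.2 × 680 = 18 + 535 + 136 = 689
Overall = 0.96 × 701.4 + 0.04 × 689 = 673.344 + 27.56 = 700.904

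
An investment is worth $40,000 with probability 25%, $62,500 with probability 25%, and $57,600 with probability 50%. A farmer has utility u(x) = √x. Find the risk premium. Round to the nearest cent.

$368.75

E[u] = 0.25·√40000 + 0.25·√62500 + 0.5·√57600 = 0.25·200 + 0.25·250 + 0.5·240 = 232.5
CE = (232.5)² = 54056.25
Risk premium = EV − CE = 54425 − 54056.25 = 368.75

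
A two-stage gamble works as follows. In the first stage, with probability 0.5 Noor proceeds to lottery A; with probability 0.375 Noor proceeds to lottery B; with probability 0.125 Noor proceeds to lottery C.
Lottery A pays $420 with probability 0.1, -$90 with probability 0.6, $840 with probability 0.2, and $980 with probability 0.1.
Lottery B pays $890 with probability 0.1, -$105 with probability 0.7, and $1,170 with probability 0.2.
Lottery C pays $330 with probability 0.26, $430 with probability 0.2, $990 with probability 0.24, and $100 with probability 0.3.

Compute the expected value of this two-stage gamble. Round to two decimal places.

$275.49

EV(A) = 0.1 × 420 + 0.6 × (-90) + 0.2 × 840 + 0.1 × 980 = 42 − 54 + 168 + 98 = 254
EV(B) = 0.1 × 890 + 0.7 × (-105) + 0.2 × 1170 = 89 − 73.5 + 234 = 249.5
EV(C) = 0.26 × 330 + 0.2 × 430 + 0.24 × 990 + 0.3 × 100 = 85.8 + 86 + 237.6 + 30 = 439.4
Overall = 0.5 × 254 + 0.375 × 249.5 + 0.125 × 439.4 = 127 + 93.5625 + 54.925 = 275.4875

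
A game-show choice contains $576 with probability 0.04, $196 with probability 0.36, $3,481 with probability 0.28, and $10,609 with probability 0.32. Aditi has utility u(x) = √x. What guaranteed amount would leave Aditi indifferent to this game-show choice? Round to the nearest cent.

$3,078.03

E[u] = 0.04·√576 + 0.36·√196 + 0.28·√3481 + 0.32·√10609 = 0.04·24 + 0.36·14 + 0.28·59 + 0.32·103 = 55.48
CE = (55.48)² = 3078.0304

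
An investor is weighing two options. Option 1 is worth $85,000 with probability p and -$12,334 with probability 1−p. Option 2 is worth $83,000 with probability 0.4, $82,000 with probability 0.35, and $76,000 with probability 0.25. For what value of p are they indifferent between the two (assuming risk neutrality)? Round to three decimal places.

EV(Option 2) = 0.4 × 83000 + 0.35 × 82000 + 0.25 × 76000 = 33200 + 28700 + 19000 = 80900
p·85000 + (1−p)·(-12334) = 80900
97334p − 12334 = 80900
p = (80900 + 12334) / 97334

p = 0.958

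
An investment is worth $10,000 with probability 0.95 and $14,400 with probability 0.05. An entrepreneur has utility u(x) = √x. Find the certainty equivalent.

$10,201

E[u] = 0.95·√10000 + 0.05·√14400 = 0.95·100 + 0.05·120 = 101
CE = (101)² = 10201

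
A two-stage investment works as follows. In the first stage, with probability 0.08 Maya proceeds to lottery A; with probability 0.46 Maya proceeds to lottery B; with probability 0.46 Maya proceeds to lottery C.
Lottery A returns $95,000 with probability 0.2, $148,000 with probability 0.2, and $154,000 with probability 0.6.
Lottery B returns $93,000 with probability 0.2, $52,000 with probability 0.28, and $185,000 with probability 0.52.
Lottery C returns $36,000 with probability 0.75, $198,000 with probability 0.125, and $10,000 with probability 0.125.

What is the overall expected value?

EV(A) = 0.2 × 95000 + 0.2 × 148000 + 0.6 × 154000 = 19000 + 29600 + 92400 = 141000
EV(B) = 0.2 × 93000 + 0.28 × 52000 + 0.52 × 185000 = 18600 + 14560 + 96200 = 129360
EV(C) = 0.75 × 36000 + 0.125 × 198000 + 0.125 × 10000 = 27000 + 24750 + 1250 = 53000
Overall = 0.08 × 141000 + 0.46 × 129360 + 0.46 × 53000 = 11280 + 59505.6 + 24380 = 95165.6

$95,165.60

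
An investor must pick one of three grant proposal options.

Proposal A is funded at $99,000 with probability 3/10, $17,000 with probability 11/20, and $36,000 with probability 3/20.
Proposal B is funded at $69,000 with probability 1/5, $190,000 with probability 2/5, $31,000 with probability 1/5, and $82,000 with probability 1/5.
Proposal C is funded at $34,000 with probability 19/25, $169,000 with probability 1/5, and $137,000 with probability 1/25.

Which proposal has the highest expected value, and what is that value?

Proposal B ($112,400)

Proposal A = 3/10 × 99000 + 11/20 × 17000 + 3/20 × 36000 = 29700 + 9350 + 5400 = 44450
Proposal B = 1/5 × 69000 + 2/5 × 190000 + 1/5 × 31000 + 1/5 × 82000 = 13800 + 76000 + 6200 + 16400 = 112400
Proposal C = 19/25 × 34000 + 1/5 × 169000 + 1/25 × 137000 = 25840 + 33800 + 5480 = 65120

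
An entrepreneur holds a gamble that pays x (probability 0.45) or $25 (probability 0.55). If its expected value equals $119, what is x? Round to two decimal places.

x = $233.89

0.45·x + 0.55·25 = 119
0.45·x = 119 − 13.75 = 105.25
x = 105.25 / 0.45 = 233.8889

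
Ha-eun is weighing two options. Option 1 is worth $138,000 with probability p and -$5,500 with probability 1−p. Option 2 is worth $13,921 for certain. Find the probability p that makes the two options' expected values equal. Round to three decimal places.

p = 0.135

p·138000 + (1−p)·(-5500) = 13921
143500p − 5500 = 13921
p = (13921 + 5500) / 143500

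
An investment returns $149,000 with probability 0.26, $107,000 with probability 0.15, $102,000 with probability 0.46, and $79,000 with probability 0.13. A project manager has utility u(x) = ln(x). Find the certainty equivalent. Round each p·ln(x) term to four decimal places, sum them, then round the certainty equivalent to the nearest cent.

E[u] = 0.26·ln(149000) + 0.15·ln(107000) + 0.46·ln(102000) + 0.13·ln(79000) = 3.0970 + 1.7371 + 5.3051 + 1.4660 = 11.6052
CE = e^11.6052 ≈ 109666.59

$109,666.59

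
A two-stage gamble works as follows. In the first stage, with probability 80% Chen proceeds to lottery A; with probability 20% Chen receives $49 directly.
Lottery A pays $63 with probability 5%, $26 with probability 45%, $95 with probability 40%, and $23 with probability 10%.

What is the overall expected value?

EV(A) = 0.05 × 63 + 0.45 × 26 + 0.4 × 95 + 0.1 × 23 = 3.15 + 11.7 + 38 + 2.3 = 55.15
Branch B: 49 (certain)
Overall = 0.8 × 55.15 + 0.2 × 49 = 44.12 + 9.8 = 53.92

$53.92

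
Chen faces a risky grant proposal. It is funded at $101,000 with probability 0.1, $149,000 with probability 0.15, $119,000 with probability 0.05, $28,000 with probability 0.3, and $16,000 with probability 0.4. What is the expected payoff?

EV = 0.1 × 101000 + 0.15 × 149000 + 0.05 × 119000 + 0.3 × 28000 + 0.4 × 16000 = 10100 + 22350 + 5950 + 8400 + 6400 = 53200

$53,200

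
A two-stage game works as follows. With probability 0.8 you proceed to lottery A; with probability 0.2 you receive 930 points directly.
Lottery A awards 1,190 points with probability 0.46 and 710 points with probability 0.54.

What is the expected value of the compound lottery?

930.64 points

EV(A) = 0.46 × 1190 + 0.54 × 710 = 547.4 + 383.4 = 930.8
Branch B: 930 (certain)
Overall = 0.8 × 930.8 + 0.2 × 930 = 744.64 + 186 = 930.64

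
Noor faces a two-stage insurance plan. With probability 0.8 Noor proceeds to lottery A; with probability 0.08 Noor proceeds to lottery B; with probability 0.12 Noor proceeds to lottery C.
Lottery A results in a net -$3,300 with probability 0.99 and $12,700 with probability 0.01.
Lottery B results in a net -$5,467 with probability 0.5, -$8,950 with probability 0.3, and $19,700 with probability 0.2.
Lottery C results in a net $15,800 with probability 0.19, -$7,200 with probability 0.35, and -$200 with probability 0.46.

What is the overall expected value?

EV(A) = 0.99 × (-3300) + 0.01 × 12700 = -3267 + 127 = -3140
EV(B) = 0.5 × (-5467) + 0.3 × (-8950) + 0.2 × 19700 = -2733.5 − 2685 + 3940 = -1478.5
EV(C) = 0.19 × 15800 + 0.35 × (-7200) + 0.46 × (-200) = 3002 − 2520 − 92 = 390
Overall = 0.8 × (-3140) + 0.08 × (-1478.5) + 0.12 × 390 = -2512 − 118.28 + 46.8 = -2583.48

-$2,583.48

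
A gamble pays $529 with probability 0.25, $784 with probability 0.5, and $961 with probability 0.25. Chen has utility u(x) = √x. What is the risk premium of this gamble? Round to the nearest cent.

$8.25

E[u] = 0.25·√529 + 0.5·√784 + 0.25·√961 = 0.25·23 + 0.5·28 + 0.25·31 = 27.5
CE = (27.5)² = 756.25
Risk premium = EV − CE = 764.5 − 756.25 = 8.25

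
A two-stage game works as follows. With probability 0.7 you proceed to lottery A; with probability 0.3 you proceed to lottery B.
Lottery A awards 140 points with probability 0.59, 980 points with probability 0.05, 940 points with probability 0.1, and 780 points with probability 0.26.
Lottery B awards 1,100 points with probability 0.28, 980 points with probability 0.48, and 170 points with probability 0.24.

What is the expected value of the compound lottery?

EV(A) = 0.59 × 140 + 0.05 × 980 + 0.1 × 940 + 0.26 × 780 = 82.6 + 49 + 94 + 202.8 = 428.4
EV(B) = 0.28 × 1100 + 0.48 × 980 + 0.24 × 170 = 308 + 470.4 + 40.8 = 819.2
Overall = 0.7 × 428.4 + 0.3 × 819.2 = 299.88 + 245.76 = 545.64

545.64 points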